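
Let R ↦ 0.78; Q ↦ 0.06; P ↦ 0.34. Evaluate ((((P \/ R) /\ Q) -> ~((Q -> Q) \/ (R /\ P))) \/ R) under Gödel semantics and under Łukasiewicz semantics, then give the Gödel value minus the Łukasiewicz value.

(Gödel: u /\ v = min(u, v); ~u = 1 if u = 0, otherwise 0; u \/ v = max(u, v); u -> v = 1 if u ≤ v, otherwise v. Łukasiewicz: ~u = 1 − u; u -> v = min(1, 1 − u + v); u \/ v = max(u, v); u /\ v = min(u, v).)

Gödel evaluation:
  (P \/ R) = max(0.34, 0.78) = 0.78
  ((P \/ R) /\ Q) = min(0.78, 0.06) = 0.06
  (Q -> Q): 0.06 ≤ 0.06, so result = 1
  (R /\ P) = min(0.78, 0.34) = 0.34
  ((Q -> Q) \/ (R /\ P)) = max(1, 0.34) = 1
  ~((Q -> Q) \/ (R /\ P)): Gödel ¬ of 1 = 0 (operand ≠ 0)
  (((P \/ R) /\ Q) -> ~((Q -> Q) \/ (R /\ P))): 0.06 > 0, so result = 0
  ((((P \/ R) /\ Q) -> ~((Q -> Q) \/ (R /\ P))) \/ R) = max(0, 0.78) = 0.78
  Gödel value = 0.78
Łukasiewicz evaluation:
  (P \/ R) = max(0.34, 0.78) = 0.78
  ((P \/ R) /\ Q) = min(0.78, 0.06) = 0.06
  (Q -> Q): min(1, 1 − 0.06 + 0.06) = 1
  (R /\ P) = min(0.78, 0.34) = 0.34
  ((Q -> Q) \/ (R /\ P)) = max(1, 0.34) = 1
  ~((Q -> Q) \/ (R /\ P)): Łukasiewicz ¬ gives 1 − 1 = 0
  (((P \/ R) /\ Q) -> ~((Q -> Q) \/ (R /\ P))): min(1, 1 − 0.06 + 0) = 0.94
  ((((P \/ R) /\ Q) -> ~((Q -> Q) \/ (R /\ P))) \/ R) = max(0.94, 0.78) = 0.94
  Łukasiewicz value = 0.94
Difference: 0.78 − 0.94 = -0.16

-0.16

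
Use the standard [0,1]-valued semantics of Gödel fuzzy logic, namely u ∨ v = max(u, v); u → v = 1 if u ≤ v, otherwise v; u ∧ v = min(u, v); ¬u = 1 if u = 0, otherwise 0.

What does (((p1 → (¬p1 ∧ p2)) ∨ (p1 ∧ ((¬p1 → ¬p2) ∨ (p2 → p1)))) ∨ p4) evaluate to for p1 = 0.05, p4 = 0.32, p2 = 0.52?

0.32

¬p1: Gödel ¬ of 0.05 = 0 (operand ≠ 0)
(¬p1 ∧ p2) = min(0, 0.52) = 0
(p1 → (¬p1 ∧ p2)): 0.05 > 0, so result = 0
¬p1: Gödel ¬ of 0.05 = 0 (operand ≠ 0)
¬p2: Gödel ¬ of 0.52 = 0 (operand ≠ 0)
(¬p1 → ¬p2): 0 ≤ 0, so result = 1
(p2 → p1): 0.52 > 0.05, so result = 0.05
((¬p1 → ¬p2) ∨ (p2 → p1)) = max(1, 0.05) = 1
(p1 ∧ ((¬p1 → ¬p2) ∨ (p2 → p1))) = min(0.05, 1) = 0.05
((p1 → (¬p1 ∧ p2)) ∨ (p1 ∧ ((¬p1 → ¬p2) ∨ (p2 → p1)))) = max(0, 0.05) = 0.05
(((p1 → (¬p1 ∧ p2)) ∨ (p1 ∧ ((¬p1 → ¬p2) ∨ (p2 → p1)))) ∨ p4) = max(0.05, 0.32) = 0.32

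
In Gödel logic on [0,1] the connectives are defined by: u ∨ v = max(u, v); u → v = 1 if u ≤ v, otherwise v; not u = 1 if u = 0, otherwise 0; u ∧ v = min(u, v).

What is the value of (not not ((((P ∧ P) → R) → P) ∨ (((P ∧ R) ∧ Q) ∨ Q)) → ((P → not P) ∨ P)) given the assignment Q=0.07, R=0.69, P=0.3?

(P ∧ P) = min(0.3, 0.3) = 0.3
((P ∧ P) → R): 0.3 ≤ 0.69, so result = 1
(((P ∧ P) → R) → P): 1 > 0.3, so result = 0.3
(P ∧ R) = min(0.3, 0.69) = 0.3
((P ∧ R) ∧ Q) = min(0.3, 0.07) = 0.07
(((P ∧ R) ∧ Q) ∨ Q) = max(0.07, 0.07) = 0.07
((((P ∧ P) → R) → P) ∨ (((P ∧ R) ∧ Q) ∨ Q)) = max(0.3, 0.07) = 0.3
not ((((P ∧ P) → R) → P) ∨ (((P ∧ R) ∧ Q) ∨ Q)): Gödel ¬ of 0.3 = 0 (operand ≠ 0)
not not ((((P ∧ P) → R) → P) ∨ (((P ∧ R) ∧ Q) ∨ Q)): Gödel ¬ of 0 = 1 (operand is 0)
not P: Gödel ¬ of 0.3 = 0 (operand ≠ 0)
(P → not P): 0.3 > 0, so result = 0
((P → not P) ∨ P) = max(0, 0.3) = 0.3
(not not ((((P ∧ P) → R) → P) ∨ (((P ∧ R) ∧ Q) ∨ Q)) → ((P → not P) ∨ P)): 1 > 0.3, so result = 0.3

0.30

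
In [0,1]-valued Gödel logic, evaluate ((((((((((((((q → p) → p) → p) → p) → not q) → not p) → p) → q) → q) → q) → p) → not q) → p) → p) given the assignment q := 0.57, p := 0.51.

0.51

(q → p): 0.57 > 0.51, so result = 0.51
((q → p) → p): 0.51 ≤ 0.51, so result = 1
(((q → p) → p) → p): 1 > 0.51, so result = 0.51
((((q → p) → p) → p) → p): 0.51 ≤ 0.51, so result = 1
not q: Gödel ¬ of 0.57 = 0 (operand ≠ 0)
(((((q → p) → p) → p) → p) → not q): 1 > 0, so result = 0
not p: Gödel ¬ of 0.51 = 0 (operand ≠ 0)
((((((q → p) → p) → p) → p) → not q) → not p): 0 ≤ 0, so result = 1
(((((((q → p) → p) → p) → p) → not q) → not p) → p): 1 > 0.51, so result = 0.51
((((((((q → p) → p) → p) → p) → not q) → not p) → p) → q): 0.51 ≤ 0.57, so result = 1
(((((((((q → p) → p) → p) → p) → not q) → not p) → p) → q) → q): 1 > 0.57, so result = 0.57
((((((((((q → p) → p) → p) → p) → not q) → not p) → p) → q) → q) → q): 0.57 ≤ 0.57, so result = 1
(((((((((((q → p) → p) → p) → p) → not q) → not p) → p) → q) → q) → q) → p): 1 > 0.51, so result = 0.51
not q: Gödel ¬ of 0.57 = 0 (operand ≠ 0)
((((((((((((q → p) → p) → p) → p) → not q) → not p) → p) → q) → q) → q) → p) → not q): 0.51 > 0, so result = 0
(((((((((((((q → p) → p) → p) → p) → not q) → not p) → p) → q) → q) → q) → p) → not q) → p): 0 ≤ 0.51, so result = 1
((((((((((((((q → p) → p) → p) → p) → not q) → not p) → p) → q) → q) → q) → p) → not q) → p) → p): 1 > 0.51, so result = 0.51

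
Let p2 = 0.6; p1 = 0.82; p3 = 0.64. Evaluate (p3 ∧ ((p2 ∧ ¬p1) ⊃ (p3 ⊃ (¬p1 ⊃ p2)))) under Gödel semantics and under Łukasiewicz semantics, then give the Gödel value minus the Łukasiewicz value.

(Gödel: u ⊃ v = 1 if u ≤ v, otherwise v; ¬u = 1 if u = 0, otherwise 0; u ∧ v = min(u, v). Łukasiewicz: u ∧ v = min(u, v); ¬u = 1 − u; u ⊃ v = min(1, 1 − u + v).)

Gödel evaluation:
  ¬p1: Gödel ¬ of 0.82 = 0 (operand ≠ 0)
  (p2 ∧ ¬p1) = min(0.6, 0) = 0
  ¬p1: Gödel ¬ of 0.82 = 0 (operand ≠ 0)
  (¬p1 ⊃ p2): 0 ≤ 0.6, so result = 1
  (p3 ⊃ (¬p1 ⊃ p2)): 0.64 ≤ 1, so result = 1
  ((p2 ∧ ¬p1) ⊃ (p3 ⊃ (¬p1 ⊃ p2))): 0 ≤ 1, so result = 1
  (p3 ∧ ((p2 ∧ ¬p1) ⊃ (p3 ⊃ (¬p1 ⊃ p2)))) = min(0.64, 1) = 0.64
  Gödel value = 0.64
Łukasiewicz evaluation:
  ¬p1: Łukasiewicz ¬ gives 1 − 0.82 = 0.18
  (p2 ∧ ¬p1) = min(0.6, 0.18) = 0.18
  ¬p1: Łukasiewicz ¬ gives 1 − 0.82 = 0.18
  (¬p1 ⊃ p2): min(1, 1 − 0.18 + 0.6) = 1
  (p3 ⊃ (¬p1 ⊃ p2)): min(1, 1 − 0.64 + 1) = 1
  ((p2 ∧ ¬p1) ⊃ (p3 ⊃ (¬p1 ⊃ p2))): min(1, 1 − 0.18 + 1) = 1
  (p3 ∧ ((p2 ∧ ¬p1) ⊃ (p3 ⊃ (¬p1 ⊃ p2)))) = min(0.64, 1) = 0.64
  Łukasiewicz value = 0.64
Difference: 0.64 − 0.64 = 0.00

0.00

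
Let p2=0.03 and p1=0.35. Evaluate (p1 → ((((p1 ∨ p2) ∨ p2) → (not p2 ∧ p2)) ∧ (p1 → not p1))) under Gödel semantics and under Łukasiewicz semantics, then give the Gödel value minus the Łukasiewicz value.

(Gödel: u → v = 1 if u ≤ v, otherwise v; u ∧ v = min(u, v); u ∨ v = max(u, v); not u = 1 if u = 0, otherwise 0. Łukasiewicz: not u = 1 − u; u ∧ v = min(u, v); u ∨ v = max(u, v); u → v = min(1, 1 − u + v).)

-1.00

Gödel evaluation:
  (p1 ∨ p2) = max(0.35, 0.03) = 0.35
  ((p1 ∨ p2) ∨ p2) = max(0.35, 0.03) = 0.35
  not p2: Gödel ¬ of 0.03 = 0 (operand ≠ 0)
  (not p2 ∧ p2) = min(0, 0.03) = 0
  (((p1 ∨ p2) ∨ p2) → (not p2 ∧ p2)): 0.35 > 0, so result = 0
  not p1: Gödel ¬ of 0.35 = 0 (operand ≠ 0)
  (p1 → not p1): 0.35 > 0, so result = 0
  ((((p1 ∨ p2) ∨ p2) → (not p2 ∧ p2)) ∧ (p1 → not p1)) = min(0, 0) = 0
  (p1 → ((((p1 ∨ p2) ∨ p2) → (not p2 ∧ p2)) ∧ (p1 → not p1))): 0.35 > 0, so result = 0
  Gödel value = 0
Łukasiewicz evaluation:
  (p1 ∨ p2) = max(0.35, 0.03) = 0.35
  ((p1 ∨ p2) ∨ p2) = max(0.35, 0.03) = 0.35
  not p2: Łukasiewicz ¬ gives 1 − 0.03 = 0.97
  (not p2 ∧ p2) = min(0.97, 0.03) = 0.03
  (((p1 ∨ p2) ∨ p2) → (not p2 ∧ p2)): min(1, 1 − 0.35 + 0.03) = 0.68
  not p1: Łukasiewicz ¬ gives 1 − 0.35 = 0.65
  (p1 → not p1): min(1, 1 − 0.35 + 0.65) = 1
  ((((p1 ∨ p2) ∨ p2) → (not p2 ∧ p2)) ∧ (p1 → not p1)) = min(0.68, 1) = 0.68
  (p1 → ((((p1 ∨ p2) ∨ p2) → (not p2 ∧ p2)) ∧ (p1 → not p1))): min(1, 1 − 0.35 + 0.68) = 1
  Łukasiewicz value = 1
Difference: 0 − 1 = -1.00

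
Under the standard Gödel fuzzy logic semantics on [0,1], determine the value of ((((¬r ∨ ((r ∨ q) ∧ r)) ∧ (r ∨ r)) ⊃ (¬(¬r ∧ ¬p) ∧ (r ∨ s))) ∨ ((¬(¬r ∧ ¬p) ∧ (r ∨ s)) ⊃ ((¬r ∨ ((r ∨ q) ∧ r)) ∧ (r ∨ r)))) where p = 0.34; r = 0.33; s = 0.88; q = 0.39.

¬r: Gödel ¬ of 0.33 = 0 (operand ≠ 0)
(r ∨ q) = max(0.33, 0.39) = 0.39
((r ∨ q) ∧ r) = min(0.39, 0.33) = 0.33
(¬r ∨ ((r ∨ q) ∧ r)) = max(0, 0.33) = 0.33
(r ∨ r) = max(0.33, 0.33) = 0.33
((¬r ∨ ((r ∨ q) ∧ r)) ∧ (r ∨ r)) = min(0.33, 0.33) = 0.33
¬r: Gödel ¬ of 0.33 = 0 (operand ≠ 0)
¬p: Gödel ¬ of 0.34 = 0 (operand ≠ 0)
(¬r ∧ ¬p) = min(0, 0) = 0
¬(¬r ∧ ¬p): Gödel ¬ of 0 = 1 (operand is 0)
(r ∨ s) = max(0.33, 0.88) = 0.88
(¬(¬r ∧ ¬p) ∧ (r ∨ s)) = min(1, 0.88) = 0.88
(((¬r ∨ ((r ∨ q) ∧ r)) ∧ (r ∨ r)) ⊃ (¬(¬r ∧ ¬p) ∧ (r ∨ s))): 0.33 ≤ 0.88, so result = 1
¬r: Gödel ¬ of 0.33 = 0 (operand ≠ 0)
¬p: Gödel ¬ of 0.34 = 0 (operand ≠ 0)
(¬r ∧ ¬p) = min(0, 0) = 0
¬(¬r ∧ ¬p): Gödel ¬ of 0 = 1 (operand is 0)
(r ∨ s) = max(0.33, 0.88) = 0.88
(¬(¬r ∧ ¬p) ∧ (r ∨ s)) = min(1, 0.88) = 0.88
¬r: Gödel ¬ of 0.33 = 0 (operand ≠ 0)
(r ∨ q) = max(0.33, 0.39) = 0.39
((r ∨ q) ∧ r) = min(0.39, 0.33) = 0.33
(¬r ∨ ((r ∨ q) ∧ r)) = max(0, 0.33) = 0.33
(r ∨ r) = max(0.33, 0.33) = 0.33
((¬r ∨ ((r ∨ q) ∧ r)) ∧ (r ∨ r)) = min(0.33, 0.33) = 0.33
((¬(¬r ∧ ¬p) ∧ (r ∨ s)) ⊃ ((¬r ∨ ((r ∨ q) ∧ r)) ∧ (r ∨ r))): 0.88 > 0.33, so result = 0.33
((((¬r ∨ ((r ∨ q) ∧ r)) ∧ (r ∨ r)) ⊃ (¬(¬r ∧ ¬p) ∧ (r ∨ s))) ∨ ((¬(¬r ∧ ¬p) ∧ (r ∨ s)) ⊃ ((¬r ∨ ((r ∨ q) ∧ r)) ∧ (r ∨ r)))) = max(1, 0.33) = 1

1.00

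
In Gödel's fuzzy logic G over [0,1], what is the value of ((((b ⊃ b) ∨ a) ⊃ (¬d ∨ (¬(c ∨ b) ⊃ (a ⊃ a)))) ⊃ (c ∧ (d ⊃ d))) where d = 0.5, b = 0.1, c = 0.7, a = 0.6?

(b ⊃ b): 0.1 ≤ 0.1, so result = 1
((b ⊃ b) ∨ a) = max(1, 0.6) = 1
¬d: Gödel ¬ of 0.5 = 0 (operand ≠ 0)
(c ∨ b) = max(0.7, 0.1) = 0.7
¬(c ∨ b): Gödel ¬ of 0.7 = 0 (operand ≠ 0)
(a ⊃ a): 0.6 ≤ 0.6, so result = 1
(¬(c ∨ b) ⊃ (a ⊃ a)): 0 ≤ 1, so result = 1
(¬d ∨ (¬(c ∨ b) ⊃ (a ⊃ a))) = max(0, 1) = 1
(((b ⊃ b) ∨ a) ⊃ (¬d ∨ (¬(c ∨ b) ⊃ (a ⊃ a)))): 1 ≤ 1, so result = 1
(d ⊃ d): 0.5 ≤ 0.5, so result = 1
(c ∧ (d ⊃ d)) = min(0.7, 1) = 0.7
((((b ⊃ b) ∨ a) ⊃ (¬d ∨ (¬(c ∨ b) ⊃ (a ⊃ a)))) ⊃ (c ∧ (d ⊃ d))): 1 > 0.7, so result = 0.7

0.70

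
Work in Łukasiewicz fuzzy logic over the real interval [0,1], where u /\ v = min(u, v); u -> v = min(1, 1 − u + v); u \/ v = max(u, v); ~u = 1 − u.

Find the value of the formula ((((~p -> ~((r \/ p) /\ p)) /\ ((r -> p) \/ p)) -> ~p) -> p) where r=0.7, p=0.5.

~p: Łukasiewicz ¬ gives 1 − 0.5 = 0.5
(r \/ p) = max(0.7, 0.5) = 0.7
((r \/ p) /\ p) = min(0.7, 0.5) = 0.5
~((r \/ p) /\ p): Łukasiewicz ¬ gives 1 − 0.5 = 0.5
(~p -> ~((r \/ p) /\ p)): min(1, 1 − 0.5 + 0.5) = 1
(r -> p): min(1, 1 − 0.7 + 0.5) = 0.8
((r -> p) \/ p) = max(0.8, 0.5) = 0.8
((~p -> ~((r \/ p) /\ p)) /\ ((r -> p) \/ p)) = min(1, 0.8) = 0.8
~p: Łukasiewicz ¬ gives 1 − 0.5 = 0.5
(((~p -> ~((r \/ p) /\ p)) /\ ((r -> p) \/ p)) -> ~p): min(1, 1 − 0.8 + 0.5) = 0.7
((((~p -> ~((r \/ p) /\ p)) /\ ((r -> p) \/ p)) -> ~p) -> p): min(1, 1 − 0.7 + 0.5) = 0.8

0.80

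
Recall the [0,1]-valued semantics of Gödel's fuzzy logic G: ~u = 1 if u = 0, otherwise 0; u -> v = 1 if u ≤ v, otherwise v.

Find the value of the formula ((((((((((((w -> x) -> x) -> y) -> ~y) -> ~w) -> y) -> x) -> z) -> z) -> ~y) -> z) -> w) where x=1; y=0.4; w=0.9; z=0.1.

0.90

(w -> x): 0.9 ≤ 1, so result = 1
((w -> x) -> x): 1 ≤ 1, so result = 1
(((w -> x) -> x) -> y): 1 > 0.4, so result = 0.4
~y: Gödel ¬ of 0.4 = 0 (operand ≠ 0)
((((w -> x) -> x) -> y) -> ~y): 0.4 > 0, so result = 0
~w: Gödel ¬ of 0.9 = 0 (operand ≠ 0)
(((((w -> x) -> x) -> y) -> ~y) -> ~w): 0 ≤ 0, so result = 1
((((((w -> x) -> x) -> y) -> ~y) -> ~w) -> y): 1 > 0.4, so result = 0.4
(((((((w -> x) -> x) -> y) -> ~y) -> ~w) -> y) -> x): 0.4 ≤ 1, so result = 1
((((((((w -> x) -> x) -> y) -> ~y) -> ~w) -> y) -> x) -> z): 1 > 0.1, so result = 0.1
(((((((((w -> x) -> x) -> y) -> ~y) -> ~w) -> y) -> x) -> z) -> z): 0.1 ≤ 0.1, so result = 1
~y: Gödel ¬ of 0.4 = 0 (operand ≠ 0)
((((((((((w -> x) -> x) -> y) -> ~y) -> ~w) -> y) -> x) -> z) -> z) -> ~y): 1 > 0, so result = 0
(((((((((((w -> x) -> x) -> y) -> ~y) -> ~w) -> y) -> x) -> z) -> z) -> ~y) -> z): 0 ≤ 0.1, so result = 1
((((((((((((w -> x) -> x) -> y) -> ~y) -> ~w) -> y) -> x) -> z) -> z) -> ~y) -> z) -> w): 1 > 0.9, so result = 0.9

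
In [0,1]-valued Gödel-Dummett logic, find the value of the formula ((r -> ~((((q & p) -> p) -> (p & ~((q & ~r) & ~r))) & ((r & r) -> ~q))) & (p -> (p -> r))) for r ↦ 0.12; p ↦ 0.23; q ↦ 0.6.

0.12

(q & p) = min(0.6, 0.23) = 0.23
((q & p) -> p): 0.23 ≤ 0.23, so result = 1
~r: Gödel ¬ of 0.12 = 0 (operand ≠ 0)
(q & ~r) = min(0.6, 0) = 0
~r: Gödel ¬ of 0.12 = 0 (operand ≠ 0)
((q & ~r) & ~r) = min(0, 0) = 0
~((q & ~r) & ~r): Gödel ¬ of 0 = 1 (operand is 0)
(p & ~((q & ~r) & ~r)) = min(0.23, 1) = 0.23
(((q & p) -> p) -> (p & ~((q & ~r) & ~r))): 1 > 0.23, so result = 0.23
(r & r) = min(0.12, 0.12) = 0.12
~q: Gödel ¬ of 0.6 = 0 (operand ≠ 0)
((r & r) -> ~q): 0.12 > 0, so result = 0
((((q & p) -> p) -> (p & ~((q & ~r) & ~r))) & ((r & r) -> ~q)) = min(0.23, 0) = 0
~((((q & p) -> p) -> (p & ~((q & ~r) & ~r))) & ((r & r) -> ~q)): Gödel ¬ of 0 = 1 (operand is 0)
(r -> ~((((q & p) -> p) -> (p & ~((q & ~r) & ~r))) & ((r & r) -> ~q))): 0.12 ≤ 1, so result = 1
(p -> r): 0.23 > 0.12, so result = 0.12
(p -> (p -> r)): 0.23 > 0.12, so result = 0.12
((r -> ~((((q & p) -> p) -> (p & ~((q & ~r) & ~r))) & ((r & r) -> ~q))) & (p -> (p -> r))) = min(1, 0.12) = 0.12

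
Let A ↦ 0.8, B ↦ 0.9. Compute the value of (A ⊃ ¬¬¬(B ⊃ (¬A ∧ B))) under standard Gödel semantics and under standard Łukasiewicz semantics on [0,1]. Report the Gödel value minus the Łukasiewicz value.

0.10

Gödel evaluation:
  ¬A: Gödel ¬ of 0.8 = 0 (operand ≠ 0)
  (¬A ∧ B) = min(0, 0.9) = 0
  (B ⊃ (¬A ∧ B)): 0.9 > 0, so result = 0
  ¬(B ⊃ (¬A ∧ B)): Gödel ¬ of 0 = 1 (operand is 0)
  ¬¬(B ⊃ (¬A ∧ B)): Gödel ¬ of 1 = 0 (operand ≠ 0)
  ¬¬¬(B ⊃ (¬A ∧ B)): Gödel ¬ of 0 = 1 (operand is 0)
  (A ⊃ ¬¬¬(B ⊃ (¬A ∧ B))): 0.8 ≤ 1, so result = 1
  Gödel value = 1
Łukasiewicz evaluation:
  ¬A: Łukasiewicz ¬ gives 1 − 0.8 = 0.2
  (¬A ∧ B) = min(0.2, 0.9) = 0.2
  (B ⊃ (¬A ∧ B)): min(1, 1 − 0.9 + 0.2) = 0.3
  ¬(B ⊃ (¬A ∧ B)): Łukasiewicz ¬ gives 1 − 0.3 = 0.7
  ¬¬(B ⊃ (¬A ∧ B)): Łukasiewicz ¬ gives 1 − 0.7 = 0.3
  ¬¬¬(B ⊃ (¬A ∧ B)): Łukasiewicz ¬ gives 1 − 0.3 = 0.7
  (A ⊃ ¬¬¬(B ⊃ (¬A ∧ B))): min(1, 1 − 0.8 + 0.7) = 0.9
  Łukasiewicz value = 0.9
Difference: 1 − 0.9 = 0.10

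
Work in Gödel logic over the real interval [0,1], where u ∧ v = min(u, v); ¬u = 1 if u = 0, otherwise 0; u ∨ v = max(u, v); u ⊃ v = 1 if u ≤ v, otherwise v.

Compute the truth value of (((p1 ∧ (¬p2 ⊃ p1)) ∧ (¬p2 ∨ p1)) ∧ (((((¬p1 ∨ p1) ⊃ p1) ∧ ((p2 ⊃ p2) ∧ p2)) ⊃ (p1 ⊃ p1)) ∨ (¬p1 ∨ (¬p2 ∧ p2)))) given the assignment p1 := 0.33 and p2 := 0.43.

0.33

¬p2: Gödel ¬ of 0.43 = 0 (operand ≠ 0)
(¬p2 ⊃ p1): 0 ≤ 0.33, so result = 1
(p1 ∧ (¬p2 ⊃ p1)) = min(0.33, 1) = 0.33
¬p2: Gödel ¬ of 0.43 = 0 (operand ≠ 0)
(¬p2 ∨ p1) = max(0, 0.33) = 0.33
((p1 ∧ (¬p2 ⊃ p1)) ∧ (¬p2 ∨ p1)) = min(0.33, 0.33) = 0.33
¬p1: Gödel ¬ of 0.33 = 0 (operand ≠ 0)
(¬p1 ∨ p1) = max(0, 0.33) = 0.33
((¬p1 ∨ p1) ⊃ p1): 0.33 ≤ 0.33, so result = 1
(p2 ⊃ p2): 0.43 ≤ 0.43, so result = 1
((p2 ⊃ p2) ∧ p2) = min(1, 0.43) = 0.43
(((¬p1 ∨ p1) ⊃ p1) ∧ ((p2 ⊃ p2) ∧ p2)) = min(1, 0.43) = 0.43
(p1 ⊃ p1): 0.33 ≤ 0.33, so result = 1
((((¬p1 ∨ p1) ⊃ p1) ∧ ((p2 ⊃ p2) ∧ p2)) ⊃ (p1 ⊃ p1)): 0.43 ≤ 1, so result = 1
¬p1: Gödel ¬ of 0.33 = 0 (operand ≠ 0)
¬p2: Gödel ¬ of 0.43 = 0 (operand ≠ 0)
(¬p2 ∧ p2) = min(0, 0.43) = 0
(¬p1 ∨ (¬p2 ∧ p2)) = max(0, 0) = 0
(((((¬p1 ∨ p1) ⊃ p1) ∧ ((p2 ⊃ p2) ∧ p2)) ⊃ (p1 ⊃ p1)) ∨ (¬p1 ∨ (¬p2 ∧ p2))) = max(1, 0) = 1
(((p1 ∧ (¬p2 ⊃ p1)) ∧ (¬p2 ∨ p1)) ∧ (((((¬p1 ∨ p1) ⊃ p1) ∧ ((p2 ⊃ p2) ∧ p2)) ⊃ (p1 ⊃ p1)) ∨ (¬p1 ∨ (¬p2 ∧ p2)))) = min(0.33, 1) = 0.33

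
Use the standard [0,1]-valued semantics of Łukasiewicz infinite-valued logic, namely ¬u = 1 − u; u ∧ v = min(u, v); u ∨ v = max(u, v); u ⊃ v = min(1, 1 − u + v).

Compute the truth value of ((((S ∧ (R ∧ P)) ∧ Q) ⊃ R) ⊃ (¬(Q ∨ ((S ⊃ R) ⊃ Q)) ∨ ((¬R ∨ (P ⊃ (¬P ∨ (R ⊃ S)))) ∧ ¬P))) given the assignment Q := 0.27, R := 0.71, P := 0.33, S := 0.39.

(R ∧ P) = min(0.71, 0.33) = 0.33
(S ∧ (R ∧ P)) = min(0.39, 0.33) = 0.33
((S ∧ (R ∧ P)) ∧ Q) = min(0.33, 0.27) = 0.27
(((S ∧ (R ∧ P)) ∧ Q) ⊃ R): min(1, 1 − 0.27 + 0.71) = 1
(S ⊃ R): min(1, 1 − 0.39 + 0.71) = 1
((S ⊃ R) ⊃ Q): min(1, 1 − 1 + 0.27) = 0.27
(Q ∨ ((S ⊃ R) ⊃ Q)) = max(0.27, 0.27) = 0.27
¬(Q ∨ ((S ⊃ R) ⊃ Q)): Łukasiewicz ¬ gives 1 − 0.27 = 0.73
¬R: Łukasiewicz ¬ gives 1 − 0.71 = 0.29
¬P: Łukasiewicz ¬ gives 1 − 0.33 = 0.67
(R ⊃ S): min(1, 1 − 0.71 + 0.39) = 0.68
(¬P ∨ (R ⊃ S)) = max(0.67, 0.68) = 0.68
(P ⊃ (¬P ∨ (R ⊃ S))): min(1, 1 − 0.33 + 0.68) = 1
(¬R ∨ (P ⊃ (¬P ∨ (R ⊃ S)))) = max(0.29, 1) = 1
¬P: Łukasiewicz ¬ gives 1 − 0.33 = 0.67
((¬R ∨ (P ⊃ (¬P ∨ (R ⊃ S)))) ∧ ¬P) = min(1, 0.67) = 0.67
(¬(Q ∨ ((S ⊃ R) ⊃ Q)) ∨ ((¬R ∨ (P ⊃ (¬P ∨ (R ⊃ S)))) ∧ ¬P)) = max(0.73, 0.67) = 0.73
((((S ∧ (R ∧ P)) ∧ Q) ⊃ R) ⊃ (¬(Q ∨ ((S ⊃ R) ⊃ Q)) ∨ ((¬R ∨ (P ⊃ (¬P ∨ (R ⊃ S)))) ∧ ¬P))): min(1, 1 − 1 + 0.73) = 0.73

0.73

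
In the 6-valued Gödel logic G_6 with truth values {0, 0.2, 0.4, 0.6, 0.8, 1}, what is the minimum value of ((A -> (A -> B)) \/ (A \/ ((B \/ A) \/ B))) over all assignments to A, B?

0.20

The minimum is attained at A = 0.2, B = 0:
  (A -> B): 0.2 > 0, so result = 0
  (A -> (A -> B)): 0.2 > 0, so result = 0
  (B \/ A) = max(0, 0.2) = 0.2
  ((B \/ A) \/ B) = max(0.2, 0) = 0.2
  (A \/ ((B \/ A) \/ B)) = max(0.2, 0.2) = 0.2
  ((A -> (A -> B)) \/ (A \/ ((B \/ A) \/ B))) = max(0, 0.2) = 0.2
Checking all 36 assignments confirms none give a value below 0.20.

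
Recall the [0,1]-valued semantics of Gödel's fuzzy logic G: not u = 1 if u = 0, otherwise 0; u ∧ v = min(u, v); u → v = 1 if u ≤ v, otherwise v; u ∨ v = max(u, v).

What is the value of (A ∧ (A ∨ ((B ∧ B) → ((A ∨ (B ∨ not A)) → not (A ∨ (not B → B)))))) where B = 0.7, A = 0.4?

(B ∧ B) = min(0.7, 0.7) = 0.7
not A: Gödel ¬ of 0.4 = 0 (operand ≠ 0)
(B ∨ not A) = max(0.7, 0) = 0.7
(A ∨ (B ∨ not A)) = max(0.4, 0.7) = 0.7
not B: Gödel ¬ of 0.7 = 0 (operand ≠ 0)
(not B → B): 0 ≤ 0.7, so result = 1
(A ∨ (not B → B)) = max(0.4, 1) = 1
not (A ∨ (not B → B)): Gödel ¬ of 1 = 0 (operand ≠ 0)
((A ∨ (B ∨ not A)) → not (A ∨ (not B → B))): 0.7 > 0, so result = 0
((B ∧ B) → ((A ∨ (B ∨ not A)) → not (A ∨ (not B → B)))): 0.7 > 0, so result = 0
(A ∨ ((B ∧ B) → ((A ∨ (B ∨ not A)) → not (A ∨ (not B → B))))) = max(0.4, 0) = 0.4
(A ∧ (A ∨ ((B ∧ B) → ((A ∨ (B ∨ not A)) → not (A ∨ (not B → B)))))) = min(0.4, 0.4) = 0.4

0.40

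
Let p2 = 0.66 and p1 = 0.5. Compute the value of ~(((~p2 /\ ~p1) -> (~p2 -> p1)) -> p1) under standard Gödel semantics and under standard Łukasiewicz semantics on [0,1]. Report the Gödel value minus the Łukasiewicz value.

Gödel evaluation:
  ~p2: Gödel ¬ of 0.66 = 0 (operand ≠ 0)
  ~p1: Gödel ¬ of 0.5 = 0 (operand ≠ 0)
  (~p2 /\ ~p1) = min(0, 0) = 0
  ~p2: Gödel ¬ of 0.66 = 0 (operand ≠ 0)
  (~p2 -> p1): 0 ≤ 0.5, so result = 1
  ((~p2 /\ ~p1) -> (~p2 -> p1)): 0 ≤ 1, so result = 1
  (((~p2 /\ ~p1) -> (~p2 -> p1)) -> p1): 1 > 0.5, so result = 0.5
  ~(((~p2 /\ ~p1) -> (~p2 -> p1)) -> p1): Gödel ¬ of 0.5 = 0 (operand ≠ 0)
  Gödel value = 0
Łukasiewicz evaluation:
  ~p2: Łukasiewicz ¬ gives 1 − 0.66 = 0.34
  ~p1: Łukasiewicz ¬ gives 1 − 0.5 = 0.5
  (~p2 /\ ~p1) = min(0.34, 0.5) = 0.34
  ~p2: Łukasiewicz ¬ gives 1 − 0.66 = 0.34
  (~p2 -> p1): min(1, 1 − 0.34 + 0.5) = 1
  ((~p2 /\ ~p1) -> (~p2 -> p1)): min(1, 1 − 0.34 + 1) = 1
  (((~p2 /\ ~p1) -> (~p2 -> p1)) -> p1): min(1, 1 − 1 + 0.5) = 0.5
  ~(((~p2 /\ ~p1) -> (~p2 -> p1)) -> p1): Łukasiewicz ¬ gives 1 − 0.5 = 0.5
  Łukasiewicz value = 0.5
Difference: 0 − 0.5 = -0.50

-0.50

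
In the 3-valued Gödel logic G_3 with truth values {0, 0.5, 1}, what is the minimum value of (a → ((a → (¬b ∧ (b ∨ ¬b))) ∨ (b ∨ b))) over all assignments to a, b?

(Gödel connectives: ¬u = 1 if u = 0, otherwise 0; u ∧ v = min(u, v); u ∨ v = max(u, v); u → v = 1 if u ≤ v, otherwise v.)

0.50

The minimum is attained at a = 1, b = 0.5:
  ¬b: Gödel ¬ of 0.5 = 0 (operand ≠ 0)
  ¬b: Gödel ¬ of 0.5 = 0 (operand ≠ 0)
  (b ∨ ¬b) = max(0.5, 0) = 0.5
  (¬b ∧ (b ∨ ¬b)) = min(0, 0.5) = 0
  (a → (¬b ∧ (b ∨ ¬b))): 1 > 0, so result = 0
  (b ∨ b) = max(0.5, 0.5) = 0.5
  ((a → (¬b ∧ (b ∨ ¬b))) ∨ (b ∨ b)) = max(0, 0.5) = 0.5
  (a → ((a → (¬b ∧ (b ∨ ¬b))) ∨ (b ∨ b))): 1 > 0.5, so result = 0.5
Checking all 9 assignments confirms none give a value below 0.50.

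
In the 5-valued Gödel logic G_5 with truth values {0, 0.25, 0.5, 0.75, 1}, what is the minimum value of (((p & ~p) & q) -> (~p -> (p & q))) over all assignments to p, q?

Every assignment gives 1. For instance at p = 0, q = 0:
  ~p: Gödel ¬ of 0 = 1 (operand is 0)
  (p & ~p) = min(0, 1) = 0
  ((p & ~p) & q) = min(0, 0) = 0
  ~p: Gödel ¬ of 0 = 1 (operand is 0)
  (p & q) = min(0, 0) = 0
  (~p -> (p & q)): 1 > 0, so result = 0
  (((p & ~p) & q) -> (~p -> (p & q))): 0 ≤ 0, so result = 1
All 25 assignments give value 1 — the formula is a G_5-tautology.

1.00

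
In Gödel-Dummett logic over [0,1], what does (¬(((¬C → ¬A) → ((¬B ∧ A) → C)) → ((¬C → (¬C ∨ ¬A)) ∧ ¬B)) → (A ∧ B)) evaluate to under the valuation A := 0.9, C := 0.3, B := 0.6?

¬C: Gödel ¬ of 0.3 = 0 (operand ≠ 0)
¬A: Gödel ¬ of 0.9 = 0 (operand ≠ 0)
(¬C → ¬A): 0 ≤ 0, so result = 1
¬B: Gödel ¬ of 0.6 = 0 (operand ≠ 0)
(¬B ∧ A) = min(0, 0.9) = 0
((¬B ∧ A) → C): 0 ≤ 0.3, so result = 1
((¬C → ¬A) → ((¬B ∧ A) → C)): 1 ≤ 1, so result = 1
¬C: Gödel ¬ of 0.3 = 0 (operand ≠ 0)
¬C: Gödel ¬ of 0.3 = 0 (operand ≠ 0)
¬A: Gödel ¬ of 0.9 = 0 (operand ≠ 0)
(¬C ∨ ¬A) = max(0, 0) = 0
(¬C → (¬C ∨ ¬A)): 0 ≤ 0, so result = 1
¬B: Gödel ¬ of 0.6 = 0 (operand ≠ 0)
((¬C → (¬C ∨ ¬A)) ∧ ¬B) = min(1, 0) = 0
(((¬C → ¬A) → ((¬B ∧ A) → C)) → ((¬C → (¬C ∨ ¬A)) ∧ ¬B)): 1 > 0, so result = 0
¬(((¬C → ¬A) → ((¬B ∧ A) → C)) → ((¬C → (¬C ∨ ¬A)) ∧ ¬B)): Gödel ¬ of 0 = 1 (operand is 0)
(A ∧ B) = min(0.9, 0.6) = 0.6
(¬(((¬C → ¬A) → ((¬B ∧ A) → C)) → ((¬C → (¬C ∨ ¬A)) ∧ ¬B)) → (A ∧ B)): 1 > 0.6, so result = 0.6

0.60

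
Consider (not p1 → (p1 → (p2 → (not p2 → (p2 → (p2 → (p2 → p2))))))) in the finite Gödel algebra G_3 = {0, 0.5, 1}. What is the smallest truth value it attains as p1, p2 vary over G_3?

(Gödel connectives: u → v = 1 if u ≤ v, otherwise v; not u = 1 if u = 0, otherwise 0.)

1.00

Every assignment gives 1. For instance at p1 = 0, p2 = 0:
  not p1: Gödel ¬ of 0 = 1 (operand is 0)
  not p2: Gödel ¬ of 0 = 1 (operand is 0)
  (p2 → p2): 0 ≤ 0, so result = 1
  (p2 → (p2 → p2)): 0 ≤ 1, so result = 1
  (p2 → (p2 → (p2 → p2))): 0 ≤ 1, so result = 1
  (not p2 → (p2 → (p2 → (p2 → p2)))): 1 ≤ 1, so result = 1
  (p2 → (not p2 → (p2 → (p2 → (p2 → p2))))): 0 ≤ 1, so result = 1
  (p1 → (p2 → (not p2 → (p2 → (p2 → (p2 → p2)))))): 0 ≤ 1, so result = 1
  (not p1 → (p1 → (p2 → (not p2 → (p2 → (p2 → (p2 → p2))))))): 1 ≤ 1, so result = 1
All 9 assignments give value 1 — the formula is a G_3-tautology.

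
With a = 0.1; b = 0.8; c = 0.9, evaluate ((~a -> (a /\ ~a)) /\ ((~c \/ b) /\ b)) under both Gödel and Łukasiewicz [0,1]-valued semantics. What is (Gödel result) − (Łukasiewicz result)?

0.60

Gödel evaluation:
  ~a: Gödel ¬ of 0.1 = 0 (operand ≠ 0)
  ~a: Gödel ¬ of 0.1 = 0 (operand ≠ 0)
  (a /\ ~a) = min(0.1, 0) = 0
  (~a -> (a /\ ~a)): 0 ≤ 0, so result = 1
  ~c: Gödel ¬ of 0.9 = 0 (operand ≠ 0)
  (~c \/ b) = max(0, 0.8) = 0.8
  ((~c \/ b) /\ b) = min(0.8, 0.8) = 0.8
  ((~a -> (a /\ ~a)) /\ ((~c \/ b) /\ b)) = min(1, 0.8) = 0.8
  Gödel value = 0.8
Łukasiewicz evaluation:
  ~a: Łukasiewicz ¬ gives 1 − 0.1 = 0.9
  ~a: Łukasiewicz ¬ gives 1 − 0.1 = 0.9
  (a /\ ~a) = min(0.1, 0.9) = 0.1
  (~a -> (a /\ ~a)): min(1, 1 − 0.9 + 0.1) = 0.2
  ~c: Łukasiewicz ¬ gives 1 − 0.9 = 0.1
  (~c \/ b) = max(0.1, 0.8) = 0.8
  ((~c \/ b) /\ b) = min(0.8, 0.8) = 0.8
  ((~a -> (a /\ ~a)) /\ ((~c \/ b) /\ b)) = min(0.2, 0.8) = 0.2
  Łukasiewicz value = 0.2
Difference: 0.8 − 0.2 = 0.60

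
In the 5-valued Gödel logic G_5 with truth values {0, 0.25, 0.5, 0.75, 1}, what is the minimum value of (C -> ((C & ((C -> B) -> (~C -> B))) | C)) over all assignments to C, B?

1.00

Every assignment gives 1. For instance at C = 0, B = 0:
  (C -> B): 0 ≤ 0, so result = 1
  ~C: Gödel ¬ of 0 = 1 (operand is 0)
  (~C -> B): 1 > 0, so result = 0
  ((C -> B) -> (~C -> B)): 1 > 0, so result = 0
  (C & ((C -> B) -> (~C -> B))) = min(0, 0) = 0
  ((C & ((C -> B) -> (~C -> B))) | C) = max(0, 0) = 0
  (C -> ((C & ((C -> B) -> (~C -> B))) | C)): 0 ≤ 0, so result = 1
All 25 assignments give value 1 — the formula is a G_5-tautology.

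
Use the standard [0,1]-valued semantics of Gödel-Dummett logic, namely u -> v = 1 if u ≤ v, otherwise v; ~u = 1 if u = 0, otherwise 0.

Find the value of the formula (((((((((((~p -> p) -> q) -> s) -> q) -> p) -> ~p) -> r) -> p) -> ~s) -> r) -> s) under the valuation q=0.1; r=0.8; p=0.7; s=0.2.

0.20

~p: Gödel ¬ of 0.7 = 0 (operand ≠ 0)
(~p -> p): 0 ≤ 0.7, so result = 1
((~p -> p) -> q): 1 > 0.1, so result = 0.1
(((~p -> p) -> q) -> s): 0.1 ≤ 0.2, so result = 1
((((~p -> p) -> q) -> s) -> q): 1 > 0.1, so result = 0.1
(((((~p -> p) -> q) -> s) -> q) -> p): 0.1 ≤ 0.7, so result = 1
~p: Gödel ¬ of 0.7 = 0 (operand ≠ 0)
((((((~p -> p) -> q) -> s) -> q) -> p) -> ~p): 1 > 0, so result = 0
(((((((~p -> p) -> q) -> s) -> q) -> p) -> ~p) -> r): 0 ≤ 0.8, so result = 1
((((((((~p -> p) -> q) -> s) -> q) -> p) -> ~p) -> r) -> p): 1 > 0.7, so result = 0.7
~s: Gödel ¬ of 0.2 = 0 (operand ≠ 0)
(((((((((~p -> p) -> q) -> s) -> q) -> p) -> ~p) -> r) -> p) -> ~s): 0.7 > 0, so result = 0
((((((((((~p -> p) -> q) -> s) -> q) -> p) -> ~p) -> r) -> p) -> ~s) -> r): 0 ≤ 0.8, so result = 1
(((((((((((~p -> p) -> q) -> s) -> q) -> p) -> ~p) -> r) -> p) -> ~s) -> r) -> s): 1 > 0.2, so result = 0.2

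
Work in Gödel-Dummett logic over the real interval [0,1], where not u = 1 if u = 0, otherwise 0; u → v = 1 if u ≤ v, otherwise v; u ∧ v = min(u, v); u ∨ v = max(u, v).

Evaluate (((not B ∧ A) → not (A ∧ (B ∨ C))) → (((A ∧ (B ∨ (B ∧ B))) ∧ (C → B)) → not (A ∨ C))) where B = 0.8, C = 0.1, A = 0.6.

0.00

not B: Gödel ¬ of 0.8 = 0 (operand ≠ 0)
(not B ∧ A) = min(0, 0.6) = 0
(B ∨ C) = max(0.8, 0.1) = 0.8
(A ∧ (B ∨ C)) = min(0.6, 0.8) = 0.6
not (A ∧ (B ∨ C)): Gödel ¬ of 0.6 = 0 (operand ≠ 0)
((not B ∧ A) → not (A ∧ (B ∨ C))): 0 ≤ 0, so result = 1
(B ∧ B) = min(0.8, 0.8) = 0.8
(B ∨ (B ∧ B)) = max(0.8, 0.8) = 0.8
(A ∧ (B ∨ (B ∧ B))) = min(0.6, 0.8) = 0.6
(C → B): 0.1 ≤ 0.8, so result = 1
((A ∧ (B ∨ (B ∧ B))) ∧ (C → B)) = min(0.6, 1) = 0.6
(A ∨ C) = max(0.6, 0.1) = 0.6
not (A ∨ C): Gödel ¬ of 0.6 = 0 (operand ≠ 0)
(((A ∧ (B ∨ (B ∧ B))) ∧ (C → B)) → not (A ∨ C)): 0.6 > 0, so result = 0
(((not B ∧ A) → not (A ∧ (B ∨ C))) → (((A ∧ (B ∨ (B ∧ B))) ∧ (C → B)) → not (A ∨ C))): 1 > 0, so result = 0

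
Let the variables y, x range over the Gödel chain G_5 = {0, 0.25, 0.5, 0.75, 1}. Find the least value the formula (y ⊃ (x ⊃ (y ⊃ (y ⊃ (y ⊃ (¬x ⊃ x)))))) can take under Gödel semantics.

1.00

Every assignment gives 1. For instance at y = 0, x = 0:
  ¬x: Gödel ¬ of 0 = 1 (operand is 0)
  (¬x ⊃ x): 1 > 0, so result = 0
  (y ⊃ (¬x ⊃ x)): 0 ≤ 0, so result = 1
  (y ⊃ (y ⊃ (¬x ⊃ x))): 0 ≤ 1, so result = 1
  (y ⊃ (y ⊃ (y ⊃ (¬x ⊃ x)))): 0 ≤ 1, so result = 1
  (x ⊃ (y ⊃ (y ⊃ (y ⊃ (¬x ⊃ x))))): 0 ≤ 1, so result = 1
  (y ⊃ (x ⊃ (y ⊃ (y ⊃ (y ⊃ (¬x ⊃ x)))))): 0 ≤ 1, so result = 1
All 25 assignments give value 1 — the formula is a G_5-tautology.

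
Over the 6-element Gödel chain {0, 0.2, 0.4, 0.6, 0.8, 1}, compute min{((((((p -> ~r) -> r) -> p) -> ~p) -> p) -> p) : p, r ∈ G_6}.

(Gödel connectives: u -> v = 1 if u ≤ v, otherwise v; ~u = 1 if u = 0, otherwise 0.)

The minimum is attained at p = 0.2, r = 0:
  ~r: Gödel ¬ of 0 = 1 (operand is 0)
  (p -> ~r): 0.2 ≤ 1, so result = 1
  ((p -> ~r) -> r): 1 > 0, so result = 0
  (((p -> ~r) -> r) -> p): 0 ≤ 0.2, so result = 1
  ~p: Gödel ¬ of 0.2 = 0 (operand ≠ 0)
  ((((p -> ~r) -> r) -> p) -> ~p): 1 > 0, so result = 0
  (((((p -> ~r) -> r) -> p) -> ~p) -> p): 0 ≤ 0.2, so result = 1
  ((((((p -> ~r) -> r) -> p) -> ~p) -> p) -> p): 1 > 0.2, so result = 0.2
Checking all 36 assignments confirms none give a value below 0.20.

0.20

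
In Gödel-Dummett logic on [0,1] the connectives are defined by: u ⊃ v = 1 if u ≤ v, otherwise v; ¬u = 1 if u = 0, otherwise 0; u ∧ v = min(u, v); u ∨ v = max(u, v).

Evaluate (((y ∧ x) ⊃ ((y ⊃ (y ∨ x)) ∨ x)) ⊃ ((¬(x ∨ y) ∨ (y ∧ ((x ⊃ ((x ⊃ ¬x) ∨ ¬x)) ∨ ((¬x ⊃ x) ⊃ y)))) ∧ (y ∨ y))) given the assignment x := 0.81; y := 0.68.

0.68

(y ∧ x) = min(0.68, 0.81) = 0.68
(y ∨ x) = max(0.68, 0.81) = 0.81
(y ⊃ (y ∨ x)): 0.68 ≤ 0.81, so result = 1
((y ⊃ (y ∨ x)) ∨ x) = max(1, 0.81) = 1
((y ∧ x) ⊃ ((y ⊃ (y ∨ x)) ∨ x)): 0.68 ≤ 1, so result = 1
(x ∨ y) = max(0.81, 0.68) = 0.81
¬(x ∨ y): Gödel ¬ of 0.81 = 0 (operand ≠ 0)
¬x: Gödel ¬ of 0.81 = 0 (operand ≠ 0)
(x ⊃ ¬x): 0.81 > 0, so result = 0
¬x: Gödel ¬ of 0.81 = 0 (operand ≠ 0)
((x ⊃ ¬x) ∨ ¬x) = max(0, 0) = 0
(x ⊃ ((x ⊃ ¬x) ∨ ¬x)): 0.81 > 0, so result = 0
¬x: Gödel ¬ of 0.81 = 0 (operand ≠ 0)
(¬x ⊃ x): 0 ≤ 0.81, so result = 1
((¬x ⊃ x) ⊃ y): 1 > 0.68, so result = 0.68
((x ⊃ ((x ⊃ ¬x) ∨ ¬x)) ∨ ((¬x ⊃ x) ⊃ y)) = max(0, 0.68) = 0.68
(y ∧ ((x ⊃ ((x ⊃ ¬x) ∨ ¬x)) ∨ ((¬x ⊃ x) ⊃ y))) = min(0.68, 0.68) = 0.68
(¬(x ∨ y) ∨ (y ∧ ((x ⊃ ((x ⊃ ¬x) ∨ ¬x)) ∨ ((¬x ⊃ x) ⊃ y)))) = max(0, 0.68) = 0.68
(y ∨ y) = max(0.68, 0.68) = 0.68
((¬(x ∨ y) ∨ (y ∧ ((x ⊃ ((x ⊃ ¬x) ∨ ¬x)) ∨ ((¬x ⊃ x) ⊃ y)))) ∧ (y ∨ y)) = min(0.68, 0.68) = 0.68
(((y ∧ x) ⊃ ((y ⊃ (y ∨ x)) ∨ x)) ⊃ ((¬(x ∨ y) ∨ (y ∧ ((x ⊃ ((x ⊃ ¬x) ∨ ¬x)) ∨ ((¬x ⊃ x) ⊃ y)))) ∧ (y ∨ y))): 1 > 0.68, so result = 0.68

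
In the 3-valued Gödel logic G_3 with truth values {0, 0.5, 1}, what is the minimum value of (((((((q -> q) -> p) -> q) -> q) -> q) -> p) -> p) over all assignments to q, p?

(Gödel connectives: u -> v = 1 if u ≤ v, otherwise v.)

0.50

The minimum is attained at q = 0, p = 0.5:
  (q -> q): 0 ≤ 0, so result = 1
  ((q -> q) -> p): 1 > 0.5, so result = 0.5
  (((q -> q) -> p) -> q): 0.5 > 0, so result = 0
  ((((q -> q) -> p) -> q) -> q): 0 ≤ 0, so result = 1
  (((((q -> q) -> p) -> q) -> q) -> q): 1 > 0, so result = 0
  ((((((q -> q) -> p) -> q) -> q) -> q) -> p): 0 ≤ 0.5, so result = 1
  (((((((q -> q) -> p) -> q) -> q) -> q) -> p) -> p): 1 > 0.5, so result = 0.5
Checking all 9 assignments confirms none give a value below 0.50.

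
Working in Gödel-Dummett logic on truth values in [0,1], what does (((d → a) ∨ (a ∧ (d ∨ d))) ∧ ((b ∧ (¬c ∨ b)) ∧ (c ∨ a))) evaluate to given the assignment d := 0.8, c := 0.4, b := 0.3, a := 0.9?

(d → a): 0.8 ≤ 0.9, so result = 1
(d ∨ d) = max(0.8, 0.8) = 0.8
(a ∧ (d ∨ d)) = min(0.9, 0.8) = 0.8
((d → a) ∨ (a ∧ (d ∨ d))) = max(1, 0.8) = 1
¬c: Gödel ¬ of 0.4 = 0 (operand ≠ 0)
(¬c ∨ b) = max(0, 0.3) = 0.3
(b ∧ (¬c ∨ b)) = min(0.3, 0.3) = 0.3
(c ∨ a) = max(0.4, 0.9) = 0.9
((b ∧ (¬c ∨ b)) ∧ (c ∨ a)) = min(0.3, 0.9) = 0.3
(((d → a) ∨ (a ∧ (d ∨ d))) ∧ ((b ∧ (¬c ∨ b)) ∧ (c ∨ a))) = min(1, 0.3) = 0.3

0.30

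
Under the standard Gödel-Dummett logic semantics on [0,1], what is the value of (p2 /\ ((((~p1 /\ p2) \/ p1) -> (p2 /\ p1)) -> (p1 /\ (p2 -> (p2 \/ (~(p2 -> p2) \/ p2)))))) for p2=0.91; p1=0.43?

0.43

~p1: Gödel ¬ of 0.43 = 0 (operand ≠ 0)
(~p1 /\ p2) = min(0, 0.91) = 0
((~p1 /\ p2) \/ p1) = max(0, 0.43) = 0.43
(p2 /\ p1) = min(0.91, 0.43) = 0.43
(((~p1 /\ p2) \/ p1) -> (p2 /\ p1)): 0.43 ≤ 0.43, so result = 1
(p2 -> p2): 0.91 ≤ 0.91, so result = 1
~(p2 -> p2): Gödel ¬ of 1 = 0 (operand ≠ 0)
(~(p2 -> p2) \/ p2) = max(0, 0.91) = 0.91
(p2 \/ (~(p2 -> p2) \/ p2)) = max(0.91, 0.91) = 0.91
(p2 -> (p2 \/ (~(p2 -> p2) \/ p2))): 0.91 ≤ 0.91, so result = 1
(p1 /\ (p2 -> (p2 \/ (~(p2 -> p2) \/ p2)))) = min(0.43, 1) = 0.43
((((~p1 /\ p2) \/ p1) -> (p2 /\ p1)) -> (p1 /\ (p2 -> (p2 \/ (~(p2 -> p2) \/ p2))))): 1 > 0.43, so result = 0.43
(p2 /\ ((((~p1 /\ p2) \/ p1) -> (p2 /\ p1)) -> (p1 /\ (p2 -> (p2 \/ (~(p2 -> p2) \/ p2)))))) = min(0.91, 0.43) = 0.43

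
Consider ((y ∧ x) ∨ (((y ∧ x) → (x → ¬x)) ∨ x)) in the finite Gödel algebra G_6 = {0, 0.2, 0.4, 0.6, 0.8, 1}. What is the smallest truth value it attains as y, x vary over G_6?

0.20

The minimum is attained at y = 0.2, x = 0.2:
  (y ∧ x) = min(0.2, 0.2) = 0.2
  (y ∧ x) = min(0.2, 0.2) = 0.2
  ¬x: Gödel ¬ of 0.2 = 0 (operand ≠ 0)
  (x → ¬x): 0.2 > 0, so result = 0
  ((y ∧ x) → (x → ¬x)): 0.2 > 0, so result = 0
  (((y ∧ x) → (x → ¬x)) ∨ x) = max(0, 0.2) = 0.2
  ((y ∧ x) ∨ (((y ∧ x) → (x → ¬x)) ∨ x)) = max(0.2, 0.2) = 0.2
Checking all 36 assignments confirms none give a value below 0.20.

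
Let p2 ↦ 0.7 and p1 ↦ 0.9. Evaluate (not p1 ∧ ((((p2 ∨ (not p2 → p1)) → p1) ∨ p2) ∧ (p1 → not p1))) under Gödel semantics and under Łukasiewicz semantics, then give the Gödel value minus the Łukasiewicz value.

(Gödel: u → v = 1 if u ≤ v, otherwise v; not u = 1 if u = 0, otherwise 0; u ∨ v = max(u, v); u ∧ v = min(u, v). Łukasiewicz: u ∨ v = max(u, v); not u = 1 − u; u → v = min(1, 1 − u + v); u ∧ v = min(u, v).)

Gödel evaluation:
  not p1: Gödel ¬ of 0.9 = 0 (operand ≠ 0)
  not p2: Gödel ¬ of 0.7 = 0 (operand ≠ 0)
  (not p2 → p1): 0 ≤ 0.9, so result = 1
  (p2 ∨ (not p2 → p1)) = max(0.7, 1) = 1
  ((p2 ∨ (not p2 → p1)) → p1): 1 > 0.9, so result = 0.9
  (((p2 ∨ (not p2 → p1)) → p1) ∨ p2) = max(0.9, 0.7) = 0.9
  not p1: Gödel ¬ of 0.9 = 0 (operand ≠ 0)
  (p1 → not p1): 0.9 > 0, so result = 0
  ((((p2 ∨ (not p2 → p1)) → p1) ∨ p2) ∧ (p1 → not p1)) = min(0.9, 0) = 0
  (not p1 ∧ ((((p2 ∨ (not p2 → p1)) → p1) ∨ p2) ∧ (p1 → not p1))) = min(0, 0) = 0
  Gödel value = 0
Łukasiewicz evaluation:
  not p1: Łukasiewicz ¬ gives 1 − 0.9 = 0.1
  not p2: Łukasiewicz ¬ gives 1 − 0.7 = 0.3
  (not p2 → p1): min(1, 1 − 0.3 + 0.9) = 1
  (p2 ∨ (not p2 → p1)) = max(0.7, 1) = 1
  ((p2 ∨ (not p2 → p1)) → p1): min(1, 1 − 1 + 0.9) = 0.9
  (((p2 ∨ (not p2 → p1)) → p1) ∨ p2) = max(0.9, 0.7) = 0.9
  not p1: Łukasiewicz ¬ gives 1 − 0.9 = 0.1
  (p1 → not p1): min(1, 1 − 0.9 + 0.1) = 0.2
  ((((p2 ∨ (not p2 → p1)) → p1) ∨ p2) ∧ (p1 → not p1)) = min(0.9, 0.2) = 0.2
  (not p1 ∧ ((((p2 ∨ (not p2 → p1)) → p1) ∨ p2) ∧ (p1 → not p1))) = min(0.1, 0.2) = 0.1
  Łukasiewicz value = 0.1
Difference: 0 − 0.1 = -0.10

-0.10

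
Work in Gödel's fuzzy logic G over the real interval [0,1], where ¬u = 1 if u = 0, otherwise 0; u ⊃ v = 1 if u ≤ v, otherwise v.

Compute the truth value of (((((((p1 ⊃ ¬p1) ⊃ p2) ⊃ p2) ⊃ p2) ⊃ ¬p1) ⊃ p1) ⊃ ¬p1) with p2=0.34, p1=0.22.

0.00

¬p1: Gödel ¬ of 0.22 = 0 (operand ≠ 0)
(p1 ⊃ ¬p1): 0.22 > 0, so result = 0
((p1 ⊃ ¬p1) ⊃ p2): 0 ≤ 0.34, so result = 1
(((p1 ⊃ ¬p1) ⊃ p2) ⊃ p2): 1 > 0.34, so result = 0.34
((((p1 ⊃ ¬p1) ⊃ p2) ⊃ p2) ⊃ p2): 0.34 ≤ 0.34, so result = 1
¬p1: Gödel ¬ of 0.22 = 0 (operand ≠ 0)
(((((p1 ⊃ ¬p1) ⊃ p2) ⊃ p2) ⊃ p2) ⊃ ¬p1): 1 > 0, so result = 0
((((((p1 ⊃ ¬p1) ⊃ p2) ⊃ p2) ⊃ p2) ⊃ ¬p1) ⊃ p1): 0 ≤ 0.22, so result = 1
¬p1: Gödel ¬ of 0.22 = 0 (operand ≠ 0)
(((((((p1 ⊃ ¬p1) ⊃ p2) ⊃ p2) ⊃ p2) ⊃ ¬p1) ⊃ p1) ⊃ ¬p1): 1 > 0, so result = 0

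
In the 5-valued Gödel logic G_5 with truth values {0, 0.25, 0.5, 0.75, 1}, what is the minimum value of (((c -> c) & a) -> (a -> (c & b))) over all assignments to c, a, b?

The minimum is attained at c = 0, a = 0.25, b = 0:
  (c -> c): 0 ≤ 0, so result = 1
  ((c -> c) & a) = min(1, 0.25) = 0.25
  (c & b) = min(0, 0) = 0
  (a -> (c & b)): 0.25 > 0, so result = 0
  (((c -> c) & a) -> (a -> (c & b))): 0.25 > 0, so result = 0
Checking all 125 assignments confirms none give a value below 0.00.

0.00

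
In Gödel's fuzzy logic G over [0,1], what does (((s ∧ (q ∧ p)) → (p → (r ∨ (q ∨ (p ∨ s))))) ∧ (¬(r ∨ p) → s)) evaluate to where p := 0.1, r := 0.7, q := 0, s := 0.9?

1.00

(q ∧ p) = min(0, 0.1) = 0
(s ∧ (q ∧ p)) = min(0.9, 0) = 0
(p ∨ s) = max(0.1, 0.9) = 0.9
(q ∨ (p ∨ s)) = max(0, 0.9) = 0.9
(r ∨ (q ∨ (p ∨ s))) = max(0.7, 0.9) = 0.9
(p → (r ∨ (q ∨ (p ∨ s)))): 0.1 ≤ 0.9, so result = 1
((s ∧ (q ∧ p)) → (p → (r ∨ (q ∨ (p ∨ s))))): 0 ≤ 1, so result = 1
(r ∨ p) = max(0.7, 0.1) = 0.7
¬(r ∨ p): Gödel ¬ of 0.7 = 0 (operand ≠ 0)
(¬(r ∨ p) → s): 0 ≤ 0.9, so result = 1
(((s ∧ (q ∧ p)) → (p → (r ∨ (q ∨ (p ∨ s))))) ∧ (¬(r ∨ p) → s)) = min(1, 1) = 1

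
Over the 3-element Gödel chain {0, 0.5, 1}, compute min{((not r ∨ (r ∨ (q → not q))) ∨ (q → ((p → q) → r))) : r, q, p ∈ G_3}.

The minimum is attained at r = 0.5, q = 1, p = 0:
  not r: Gödel ¬ of 0.5 = 0 (operand ≠ 0)
  not q: Gödel ¬ of 1 = 0 (operand ≠ 0)
  (q → not q): 1 > 0, so result = 0
  (r ∨ (q → not q)) = max(0.5, 0) = 0.5
  (not r ∨ (r ∨ (q → not q))) = max(0, 0.5) = 0.5
  (p → q): 0 ≤ 1, so result = 1
  ((p → q) → r): 1 > 0.5, so result = 0.5
  (q → ((p → q) → r)): 1 > 0.5, so result = 0.5
  ((not r ∨ (r ∨ (q → not q))) ∨ (q → ((p → q) → r))) = max(0.5, 0.5) = 0.5
Checking all 27 assignments confirms none give a value below 0.50.

0.50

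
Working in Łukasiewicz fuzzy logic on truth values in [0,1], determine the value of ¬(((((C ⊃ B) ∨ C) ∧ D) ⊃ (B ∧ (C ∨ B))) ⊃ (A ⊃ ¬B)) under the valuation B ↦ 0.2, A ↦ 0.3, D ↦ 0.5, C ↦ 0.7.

(C ⊃ B): min(1, 1 − 0.7 + 0.2) = 0.5
((C ⊃ B) ∨ C) = max(0.5, 0.7) = 0.7
(((C ⊃ B) ∨ C) ∧ D) = min(0.7, 0.5) = 0.5
(C ∨ B) = max(0.7, 0.2) = 0.7
(B ∧ (C ∨ B)) = min(0.2, 0.7) = 0.2
((((C ⊃ B) ∨ C) ∧ D) ⊃ (B ∧ (C ∨ B))): min(1, 1 − 0.5 + 0.2) = 0.7
¬B: Łukasiewicz ¬ gives 1 − 0.2 = 0.8
(A ⊃ ¬B): min(1, 1 − 0.3 + 0.8) = 1
(((((C ⊃ B) ∨ C) ∧ D) ⊃ (B ∧ (C ∨ B))) ⊃ (A ⊃ ¬B)): min(1, 1 − 0.7 + 1) = 1
¬(((((C ⊃ B) ∨ C) ∧ D) ⊃ (B ∧ (C ∨ B))) ⊃ (A ⊃ ¬B)): Łukasiewicz ¬ gives 1 − 1 = 0

0.00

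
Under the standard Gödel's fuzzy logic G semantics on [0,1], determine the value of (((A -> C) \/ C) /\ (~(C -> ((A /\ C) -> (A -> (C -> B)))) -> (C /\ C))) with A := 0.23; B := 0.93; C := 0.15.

(A -> C): 0.23 > 0.15, so result = 0.15
((A -> C) \/ C) = max(0.15, 0.15) = 0.15
(A /\ C) = min(0.23, 0.15) = 0.15
(C -> B): 0.15 ≤ 0.93, so result = 1
(A -> (C -> B)): 0.23 ≤ 1, so result = 1
((A /\ C) -> (A -> (C -> B))): 0.15 ≤ 1, so result = 1
(C -> ((A /\ C) -> (A -> (C -> B)))): 0.15 ≤ 1, so result = 1
~(C -> ((A /\ C) -> (A -> (C -> B)))): Gödel ¬ of 1 = 0 (operand ≠ 0)
(C /\ C) = min(0.15, 0.15) = 0.15
(~(C -> ((A /\ C) -> (A -> (C -> B)))) -> (C /\ C)): 0 ≤ 0.15, so result = 1
(((A -> C) \/ C) /\ (~(C -> ((A /\ C) -> (A -> (C -> B)))) -> (C /\ C))) = min(0.15, 1) = 0.15

0.15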